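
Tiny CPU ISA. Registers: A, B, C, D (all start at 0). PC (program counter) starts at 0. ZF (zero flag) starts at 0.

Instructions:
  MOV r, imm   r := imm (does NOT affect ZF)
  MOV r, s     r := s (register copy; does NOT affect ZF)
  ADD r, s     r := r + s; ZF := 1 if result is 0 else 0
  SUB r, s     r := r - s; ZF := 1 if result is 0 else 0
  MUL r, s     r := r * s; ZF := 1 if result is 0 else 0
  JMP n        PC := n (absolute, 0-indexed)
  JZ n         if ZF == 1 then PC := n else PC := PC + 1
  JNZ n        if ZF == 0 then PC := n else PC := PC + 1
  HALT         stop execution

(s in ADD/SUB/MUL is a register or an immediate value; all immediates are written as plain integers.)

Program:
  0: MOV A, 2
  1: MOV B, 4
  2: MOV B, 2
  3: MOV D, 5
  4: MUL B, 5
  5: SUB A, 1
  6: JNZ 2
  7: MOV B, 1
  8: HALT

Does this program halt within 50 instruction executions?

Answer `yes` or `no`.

Answer: yes

Derivation:
Step 1: PC=0 exec 'MOV A, 2'. After: A=2 B=0 C=0 D=0 ZF=0 PC=1
Step 2: PC=1 exec 'MOV B, 4'. After: A=2 B=4 C=0 D=0 ZF=0 PC=2
Step 3: PC=2 exec 'MOV B, 2'. After: A=2 B=2 C=0 D=0 ZF=0 PC=3
Step 4: PC=3 exec 'MOV D, 5'. After: A=2 B=2 C=0 D=5 ZF=0 PC=4
Step 5: PC=4 exec 'MUL B, 5'. After: A=2 B=10 C=0 D=5 ZF=0 PC=5
Step 6: PC=5 exec 'SUB A, 1'. After: A=1 B=10 C=0 D=5 ZF=0 PC=6
Step 7: PC=6 exec 'JNZ 2'. After: A=1 B=10 C=0 D=5 ZF=0 PC=2
Step 8: PC=2 exec 'MOV B, 2'. After: A=1 B=2 C=0 D=5 ZF=0 PC=3
Step 9: PC=3 exec 'MOV D, 5'. After: A=1 B=2 C=0 D=5 ZF=0 PC=4
Step 10: PC=4 exec 'MUL B, 5'. After: A=1 B=10 C=0 D=5 ZF=0 PC=5
Step 11: PC=5 exec 'SUB A, 1'. After: A=0 B=10 C=0 D=5 ZF=1 PC=6
Step 12: PC=6 exec 'JNZ 2'. After: A=0 B=10 C=0 D=5 ZF=1 PC=7
Step 13: PC=7 exec 'MOV B, 1'. After: A=0 B=1 C=0 D=5 ZF=1 PC=8
Step 14: PC=8 exec 'HALT'. After: A=0 B=1 C=0 D=5 ZF=1 PC=8 HALTED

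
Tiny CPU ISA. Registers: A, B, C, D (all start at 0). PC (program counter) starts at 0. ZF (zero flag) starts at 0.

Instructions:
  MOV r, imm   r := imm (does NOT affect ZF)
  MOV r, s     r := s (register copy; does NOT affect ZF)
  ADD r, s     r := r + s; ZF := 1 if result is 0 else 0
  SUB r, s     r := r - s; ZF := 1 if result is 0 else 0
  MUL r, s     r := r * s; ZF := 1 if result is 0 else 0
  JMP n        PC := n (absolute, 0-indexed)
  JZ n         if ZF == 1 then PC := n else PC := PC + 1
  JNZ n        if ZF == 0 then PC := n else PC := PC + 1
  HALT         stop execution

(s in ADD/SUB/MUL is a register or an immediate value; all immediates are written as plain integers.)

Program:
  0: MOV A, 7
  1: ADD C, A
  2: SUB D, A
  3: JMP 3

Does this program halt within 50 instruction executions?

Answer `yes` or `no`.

Answer: no

Derivation:
Step 1: PC=0 exec 'MOV A, 7'. After: A=7 B=0 C=0 D=0 ZF=0 PC=1
Step 2: PC=1 exec 'ADD C, A'. After: A=7 B=0 C=7 D=0 ZF=0 PC=2
Step 3: PC=2 exec 'SUB D, A'. After: A=7 B=0 C=7 D=-7 ZF=0 PC=3
Step 4: PC=3 exec 'JMP 3'. After: A=7 B=0 C=7 D=-7 ZF=0 PC=3
State after step 4 equals state after step 3: the program is in a cycle of length 1 and will never halt.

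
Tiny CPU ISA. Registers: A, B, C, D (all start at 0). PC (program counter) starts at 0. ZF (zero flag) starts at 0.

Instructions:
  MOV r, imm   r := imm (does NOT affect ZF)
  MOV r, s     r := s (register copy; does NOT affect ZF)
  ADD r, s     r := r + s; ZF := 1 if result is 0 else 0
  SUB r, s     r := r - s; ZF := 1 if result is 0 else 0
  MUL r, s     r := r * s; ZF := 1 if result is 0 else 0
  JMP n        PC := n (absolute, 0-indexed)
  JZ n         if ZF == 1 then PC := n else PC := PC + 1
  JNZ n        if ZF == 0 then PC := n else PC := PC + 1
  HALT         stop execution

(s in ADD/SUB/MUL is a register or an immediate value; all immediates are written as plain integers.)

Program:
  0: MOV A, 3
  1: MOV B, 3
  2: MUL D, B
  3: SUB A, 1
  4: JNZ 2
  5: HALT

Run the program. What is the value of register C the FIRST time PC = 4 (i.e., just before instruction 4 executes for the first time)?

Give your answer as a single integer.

Step 1: PC=0 exec 'MOV A, 3'. After: A=3 B=0 C=0 D=0 ZF=0 PC=1
Step 2: PC=1 exec 'MOV B, 3'. After: A=3 B=3 C=0 D=0 ZF=0 PC=2
Step 3: PC=2 exec 'MUL D, B'. After: A=3 B=3 C=0 D=0 ZF=1 PC=3
Step 4: PC=3 exec 'SUB A, 1'. After: A=2 B=3 C=0 D=0 ZF=0 PC=4
First time PC=4: C=0

0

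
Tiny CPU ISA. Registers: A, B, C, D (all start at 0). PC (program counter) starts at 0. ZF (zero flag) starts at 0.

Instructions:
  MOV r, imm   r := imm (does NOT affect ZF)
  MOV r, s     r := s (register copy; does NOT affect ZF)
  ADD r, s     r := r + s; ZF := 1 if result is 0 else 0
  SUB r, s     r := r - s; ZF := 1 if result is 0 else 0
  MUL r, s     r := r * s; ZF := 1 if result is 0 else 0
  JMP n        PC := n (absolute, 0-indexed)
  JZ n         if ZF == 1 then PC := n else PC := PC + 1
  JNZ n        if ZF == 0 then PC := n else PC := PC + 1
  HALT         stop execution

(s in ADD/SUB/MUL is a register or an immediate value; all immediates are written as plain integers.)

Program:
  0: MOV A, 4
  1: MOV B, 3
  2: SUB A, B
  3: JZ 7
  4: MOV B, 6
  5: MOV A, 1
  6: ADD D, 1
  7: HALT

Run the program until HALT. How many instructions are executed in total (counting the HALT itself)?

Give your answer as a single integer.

Step 1: PC=0 exec 'MOV A, 4'. After: A=4 B=0 C=0 D=0 ZF=0 PC=1
Step 2: PC=1 exec 'MOV B, 3'. After: A=4 B=3 C=0 D=0 ZF=0 PC=2
Step 3: PC=2 exec 'SUB A, B'. After: A=1 B=3 C=0 D=0 ZF=0 PC=3
Step 4: PC=3 exec 'JZ 7'. After: A=1 B=3 C=0 D=0 ZF=0 PC=4
Step 5: PC=4 exec 'MOV B, 6'. After: A=1 B=6 C=0 D=0 ZF=0 PC=5
Step 6: PC=5 exec 'MOV A, 1'. After: A=1 B=6 C=0 D=0 ZF=0 PC=6
Step 7: PC=6 exec 'ADD D, 1'. After: A=1 B=6 C=0 D=1 ZF=0 PC=7
Step 8: PC=7 exec 'HALT'. After: A=1 B=6 C=0 D=1 ZF=0 PC=7 HALTED
Total instructions executed: 8

Answer: 8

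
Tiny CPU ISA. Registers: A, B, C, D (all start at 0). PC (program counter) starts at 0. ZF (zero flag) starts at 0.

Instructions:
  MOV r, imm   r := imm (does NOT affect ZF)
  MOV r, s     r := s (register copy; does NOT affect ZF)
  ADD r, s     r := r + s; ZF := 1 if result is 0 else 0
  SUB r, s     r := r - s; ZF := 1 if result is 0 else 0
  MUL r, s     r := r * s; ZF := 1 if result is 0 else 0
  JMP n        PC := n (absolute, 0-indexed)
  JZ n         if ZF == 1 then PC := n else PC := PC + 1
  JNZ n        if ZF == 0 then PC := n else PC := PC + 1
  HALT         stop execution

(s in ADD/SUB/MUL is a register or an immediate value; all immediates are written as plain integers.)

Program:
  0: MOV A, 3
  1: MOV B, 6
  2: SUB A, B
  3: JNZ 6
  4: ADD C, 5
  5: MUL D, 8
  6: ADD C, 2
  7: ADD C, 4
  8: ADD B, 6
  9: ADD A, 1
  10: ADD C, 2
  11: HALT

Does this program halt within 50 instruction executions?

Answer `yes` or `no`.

Answer: yes

Derivation:
Step 1: PC=0 exec 'MOV A, 3'. After: A=3 B=0 C=0 D=0 ZF=0 PC=1
Step 2: PC=1 exec 'MOV B, 6'. After: A=3 B=6 C=0 D=0 ZF=0 PC=2
Step 3: PC=2 exec 'SUB A, B'. After: A=-3 B=6 C=0 D=0 ZF=0 PC=3
Step 4: PC=3 exec 'JNZ 6'. After: A=-3 B=6 C=0 D=0 ZF=0 PC=6
Step 5: PC=6 exec 'ADD C, 2'. After: A=-3 B=6 C=2 D=0 ZF=0 PC=7
Step 6: PC=7 exec 'ADD C, 4'. After: A=-3 B=6 C=6 D=0 ZF=0 PC=8
Step 7: PC=8 exec 'ADD B, 6'. After: A=-3 B=12 C=6 D=0 ZF=0 PC=9
Step 8: PC=9 exec 'ADD A, 1'. After: A=-2 B=12 C=6 D=0 ZF=0 PC=10
Step 9: PC=10 exec 'ADD C, 2'. After: A=-2 B=12 C=8 D=0 ZF=0 PC=11
Step 10: PC=11 exec 'HALT'. After: A=-2 B=12 C=8 D=0 ZF=0 PC=11 HALTED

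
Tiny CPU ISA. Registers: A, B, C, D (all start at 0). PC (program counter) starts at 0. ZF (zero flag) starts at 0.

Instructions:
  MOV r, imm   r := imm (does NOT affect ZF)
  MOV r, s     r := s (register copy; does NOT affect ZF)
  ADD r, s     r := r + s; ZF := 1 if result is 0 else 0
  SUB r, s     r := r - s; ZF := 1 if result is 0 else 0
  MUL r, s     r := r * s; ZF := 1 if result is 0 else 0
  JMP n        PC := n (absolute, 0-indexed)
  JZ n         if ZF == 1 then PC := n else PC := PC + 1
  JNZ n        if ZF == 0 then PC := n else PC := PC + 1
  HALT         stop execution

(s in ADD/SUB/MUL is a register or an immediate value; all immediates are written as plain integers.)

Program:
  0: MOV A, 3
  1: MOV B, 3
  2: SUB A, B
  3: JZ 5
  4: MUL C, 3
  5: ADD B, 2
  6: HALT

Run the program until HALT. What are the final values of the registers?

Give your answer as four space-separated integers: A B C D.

Answer: 0 5 0 0

Derivation:
Step 1: PC=0 exec 'MOV A, 3'. After: A=3 B=0 C=0 D=0 ZF=0 PC=1
Step 2: PC=1 exec 'MOV B, 3'. After: A=3 B=3 C=0 D=0 ZF=0 PC=2
Step 3: PC=2 exec 'SUB A, B'. After: A=0 B=3 C=0 D=0 ZF=1 PC=3
Step 4: PC=3 exec 'JZ 5'. After: A=0 B=3 C=0 D=0 ZF=1 PC=5
Step 5: PC=5 exec 'ADD B, 2'. After: A=0 B=5 C=0 D=0 ZF=0 PC=6
Step 6: PC=6 exec 'HALT'. After: A=0 B=5 C=0 D=0 ZF=0 PC=6 HALTED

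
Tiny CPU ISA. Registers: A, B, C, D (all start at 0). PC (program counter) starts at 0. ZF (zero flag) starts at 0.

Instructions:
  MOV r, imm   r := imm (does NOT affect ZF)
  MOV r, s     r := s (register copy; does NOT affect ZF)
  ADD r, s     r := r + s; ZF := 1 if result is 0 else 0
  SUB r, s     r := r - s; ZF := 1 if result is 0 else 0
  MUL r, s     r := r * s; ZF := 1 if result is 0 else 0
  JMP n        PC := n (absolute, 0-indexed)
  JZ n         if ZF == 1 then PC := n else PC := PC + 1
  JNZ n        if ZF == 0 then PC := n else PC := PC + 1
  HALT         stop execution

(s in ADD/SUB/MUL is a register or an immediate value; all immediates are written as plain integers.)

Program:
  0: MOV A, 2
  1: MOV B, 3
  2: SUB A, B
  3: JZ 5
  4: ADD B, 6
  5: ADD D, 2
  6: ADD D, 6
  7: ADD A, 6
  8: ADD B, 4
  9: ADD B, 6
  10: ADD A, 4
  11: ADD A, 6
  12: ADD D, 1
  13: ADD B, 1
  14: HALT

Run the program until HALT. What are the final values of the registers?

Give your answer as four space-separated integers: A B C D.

Answer: 15 20 0 9

Derivation:
Step 1: PC=0 exec 'MOV A, 2'. After: A=2 B=0 C=0 D=0 ZF=0 PC=1
Step 2: PC=1 exec 'MOV B, 3'. After: A=2 B=3 C=0 D=0 ZF=0 PC=2
Step 3: PC=2 exec 'SUB A, B'. After: A=-1 B=3 C=0 D=0 ZF=0 PC=3
Step 4: PC=3 exec 'JZ 5'. After: A=-1 B=3 C=0 D=0 ZF=0 PC=4
Step 5: PC=4 exec 'ADD B, 6'. After: A=-1 B=9 C=0 D=0 ZF=0 PC=5
Step 6: PC=5 exec 'ADD D, 2'. After: A=-1 B=9 C=0 D=2 ZF=0 PC=6
Step 7: PC=6 exec 'ADD D, 6'. After: A=-1 B=9 C=0 D=8 ZF=0 PC=7
Step 8: PC=7 exec 'ADD A, 6'. After: A=5 B=9 C=0 D=8 ZF=0 PC=8
Step 9: PC=8 exec 'ADD B, 4'. After: A=5 B=13 C=0 D=8 ZF=0 PC=9
Step 10: PC=9 exec 'ADD B, 6'. After: A=5 B=19 C=0 D=8 ZF=0 PC=10
Step 11: PC=10 exec 'ADD A, 4'. After: A=9 B=19 C=0 D=8 ZF=0 PC=11
Step 12: PC=11 exec 'ADD A, 6'. After: A=15 B=19 C=0 D=8 ZF=0 PC=12
Step 13: PC=12 exec 'ADD D, 1'. After: A=15 B=19 C=0 D=9 ZF=0 PC=13
Step 14: PC=13 exec 'ADD B, 1'. After: A=15 B=20 C=0 D=9 ZF=0 PC=14
Step 15: PC=14 exec 'HALT'. After: A=15 B=20 C=0 D=9 ZF=0 PC=14 HALTED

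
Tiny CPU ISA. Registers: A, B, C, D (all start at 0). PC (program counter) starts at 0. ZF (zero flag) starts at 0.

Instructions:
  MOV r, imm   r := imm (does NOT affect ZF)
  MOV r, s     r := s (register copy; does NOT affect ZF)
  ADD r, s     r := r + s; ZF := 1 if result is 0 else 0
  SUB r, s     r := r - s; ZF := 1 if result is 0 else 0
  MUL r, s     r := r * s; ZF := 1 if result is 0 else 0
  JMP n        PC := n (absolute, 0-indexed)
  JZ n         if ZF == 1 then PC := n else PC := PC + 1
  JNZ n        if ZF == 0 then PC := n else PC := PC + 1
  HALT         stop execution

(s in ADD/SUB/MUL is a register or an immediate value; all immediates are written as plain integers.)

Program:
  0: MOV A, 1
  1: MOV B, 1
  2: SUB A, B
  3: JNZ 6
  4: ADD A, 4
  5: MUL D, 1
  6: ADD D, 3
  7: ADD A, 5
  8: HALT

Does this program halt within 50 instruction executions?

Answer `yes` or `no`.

Step 1: PC=0 exec 'MOV A, 1'. After: A=1 B=0 C=0 D=0 ZF=0 PC=1
Step 2: PC=1 exec 'MOV B, 1'. After: A=1 B=1 C=0 D=0 ZF=0 PC=2
Step 3: PC=2 exec 'SUB A, B'. After: A=0 B=1 C=0 D=0 ZF=1 PC=3
Step 4: PC=3 exec 'JNZ 6'. After: A=0 B=1 C=0 D=0 ZF=1 PC=4
Step 5: PC=4 exec 'ADD A, 4'. After: A=4 B=1 C=0 D=0 ZF=0 PC=5
Step 6: PC=5 exec 'MUL D, 1'. After: A=4 B=1 C=0 D=0 ZF=1 PC=6
Step 7: PC=6 exec 'ADD D, 3'. After: A=4 B=1 C=0 D=3 ZF=0 PC=7
Step 8: PC=7 exec 'ADD A, 5'. After: A=9 B=1 C=0 D=3 ZF=0 PC=8
Step 9: PC=8 exec 'HALT'. After: A=9 B=1 C=0 D=3 ZF=0 PC=8 HALTED

Answer: yes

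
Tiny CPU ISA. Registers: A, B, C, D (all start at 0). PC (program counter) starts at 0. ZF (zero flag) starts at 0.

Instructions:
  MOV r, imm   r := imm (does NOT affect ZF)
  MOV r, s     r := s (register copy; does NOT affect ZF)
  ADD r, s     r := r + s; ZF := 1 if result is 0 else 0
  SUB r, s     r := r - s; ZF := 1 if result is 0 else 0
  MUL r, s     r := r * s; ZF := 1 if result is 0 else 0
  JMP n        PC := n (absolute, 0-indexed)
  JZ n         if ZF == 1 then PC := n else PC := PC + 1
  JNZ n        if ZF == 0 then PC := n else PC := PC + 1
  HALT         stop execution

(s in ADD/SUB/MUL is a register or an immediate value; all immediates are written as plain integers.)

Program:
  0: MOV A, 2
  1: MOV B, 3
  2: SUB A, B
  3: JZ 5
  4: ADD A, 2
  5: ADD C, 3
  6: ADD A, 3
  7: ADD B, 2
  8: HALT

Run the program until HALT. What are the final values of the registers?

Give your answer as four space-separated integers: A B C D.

Step 1: PC=0 exec 'MOV A, 2'. After: A=2 B=0 C=0 D=0 ZF=0 PC=1
Step 2: PC=1 exec 'MOV B, 3'. After: A=2 B=3 C=0 D=0 ZF=0 PC=2
Step 3: PC=2 exec 'SUB A, B'. After: A=-1 B=3 C=0 D=0 ZF=0 PC=3
Step 4: PC=3 exec 'JZ 5'. After: A=-1 B=3 C=0 D=0 ZF=0 PC=4
Step 5: PC=4 exec 'ADD A, 2'. After: A=1 B=3 C=0 D=0 ZF=0 PC=5
Step 6: PC=5 exec 'ADD C, 3'. After: A=1 B=3 C=3 D=0 ZF=0 PC=6
Step 7: PC=6 exec 'ADD A, 3'. After: A=4 B=3 C=3 D=0 ZF=0 PC=7
Step 8: PC=7 exec 'ADD B, 2'. After: A=4 B=5 C=3 D=0 ZF=0 PC=8
Step 9: PC=8 exec 'HALT'. After: A=4 B=5 C=3 D=0 ZF=0 PC=8 HALTED

Answer: 4 5 3 0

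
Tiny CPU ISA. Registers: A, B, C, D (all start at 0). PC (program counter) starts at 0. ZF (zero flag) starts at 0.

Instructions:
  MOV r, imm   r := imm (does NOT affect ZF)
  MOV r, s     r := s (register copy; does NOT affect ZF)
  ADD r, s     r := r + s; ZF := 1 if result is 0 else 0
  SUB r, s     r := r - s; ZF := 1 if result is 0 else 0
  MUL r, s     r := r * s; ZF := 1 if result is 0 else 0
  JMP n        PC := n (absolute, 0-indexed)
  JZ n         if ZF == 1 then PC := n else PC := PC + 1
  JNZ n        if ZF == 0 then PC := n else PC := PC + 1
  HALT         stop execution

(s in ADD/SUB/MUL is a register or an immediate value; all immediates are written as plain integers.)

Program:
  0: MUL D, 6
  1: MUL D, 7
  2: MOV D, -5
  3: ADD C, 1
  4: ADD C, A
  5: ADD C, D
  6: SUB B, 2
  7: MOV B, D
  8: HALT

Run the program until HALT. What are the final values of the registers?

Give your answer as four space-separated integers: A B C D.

Step 1: PC=0 exec 'MUL D, 6'. After: A=0 B=0 C=0 D=0 ZF=1 PC=1
Step 2: PC=1 exec 'MUL D, 7'. After: A=0 B=0 C=0 D=0 ZF=1 PC=2
Step 3: PC=2 exec 'MOV D, -5'. After: A=0 B=0 C=0 D=-5 ZF=1 PC=3
Step 4: PC=3 exec 'ADD C, 1'. After: A=0 B=0 C=1 D=-5 ZF=0 PC=4
Step 5: PC=4 exec 'ADD C, A'. After: A=0 B=0 C=1 D=-5 ZF=0 PC=5
Step 6: PC=5 exec 'ADD C, D'. After: A=0 B=0 C=-4 D=-5 ZF=0 PC=6
Step 7: PC=6 exec 'SUB B, 2'. After: A=0 B=-2 C=-4 D=-5 ZF=0 PC=7
Step 8: PC=7 exec 'MOV B, D'. After: A=0 B=-5 C=-4 D=-5 ZF=0 PC=8
Step 9: PC=8 exec 'HALT'. After: A=0 B=-5 C=-4 D=-5 ZF=0 PC=8 HALTED

Answer: 0 -5 -4 -5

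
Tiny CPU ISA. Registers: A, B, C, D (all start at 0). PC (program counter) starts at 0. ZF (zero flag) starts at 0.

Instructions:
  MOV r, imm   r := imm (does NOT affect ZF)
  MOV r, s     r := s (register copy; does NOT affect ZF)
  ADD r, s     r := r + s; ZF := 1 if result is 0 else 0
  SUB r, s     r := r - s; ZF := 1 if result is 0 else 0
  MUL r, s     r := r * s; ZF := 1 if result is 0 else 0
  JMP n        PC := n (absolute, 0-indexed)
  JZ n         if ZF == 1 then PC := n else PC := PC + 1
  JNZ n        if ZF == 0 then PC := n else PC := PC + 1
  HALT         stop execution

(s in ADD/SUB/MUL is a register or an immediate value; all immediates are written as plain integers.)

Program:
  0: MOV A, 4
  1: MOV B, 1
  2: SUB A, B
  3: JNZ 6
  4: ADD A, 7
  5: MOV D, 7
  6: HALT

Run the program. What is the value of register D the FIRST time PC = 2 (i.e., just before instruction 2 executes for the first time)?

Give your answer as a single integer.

Step 1: PC=0 exec 'MOV A, 4'. After: A=4 B=0 C=0 D=0 ZF=0 PC=1
Step 2: PC=1 exec 'MOV B, 1'. After: A=4 B=1 C=0 D=0 ZF=0 PC=2
First time PC=2: D=0

0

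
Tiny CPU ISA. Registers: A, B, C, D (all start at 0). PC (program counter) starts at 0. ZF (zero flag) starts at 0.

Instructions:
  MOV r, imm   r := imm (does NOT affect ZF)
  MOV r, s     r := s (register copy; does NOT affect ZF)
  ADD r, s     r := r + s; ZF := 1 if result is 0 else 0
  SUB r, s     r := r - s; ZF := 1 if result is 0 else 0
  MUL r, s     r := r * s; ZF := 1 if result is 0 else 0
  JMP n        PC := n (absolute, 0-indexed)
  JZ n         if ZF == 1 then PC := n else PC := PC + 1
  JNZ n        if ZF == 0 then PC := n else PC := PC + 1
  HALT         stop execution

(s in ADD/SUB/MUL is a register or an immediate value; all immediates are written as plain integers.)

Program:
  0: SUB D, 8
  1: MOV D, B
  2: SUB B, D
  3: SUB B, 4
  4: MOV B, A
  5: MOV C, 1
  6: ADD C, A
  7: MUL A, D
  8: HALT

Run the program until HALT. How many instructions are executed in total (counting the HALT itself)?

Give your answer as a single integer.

Answer: 9

Derivation:
Step 1: PC=0 exec 'SUB D, 8'. After: A=0 B=0 C=0 D=-8 ZF=0 PC=1
Step 2: PC=1 exec 'MOV D, B'. After: A=0 B=0 C=0 D=0 ZF=0 PC=2
Step 3: PC=2 exec 'SUB B, D'. After: A=0 B=0 C=0 D=0 ZF=1 PC=3
Step 4: PC=3 exec 'SUB B, 4'. After: A=0 B=-4 C=0 D=0 ZF=0 PC=4
Step 5: PC=4 exec 'MOV B, A'. After: A=0 B=0 C=0 D=0 ZF=0 PC=5
Step 6: PC=5 exec 'MOV C, 1'. After: A=0 B=0 C=1 D=0 ZF=0 PC=6
Step 7: PC=6 exec 'ADD C, A'. After: A=0 B=0 C=1 D=0 ZF=0 PC=7
Step 8: PC=7 exec 'MUL A, D'. After: A=0 B=0 C=1 D=0 ZF=1 PC=8
Step 9: PC=8 exec 'HALT'. After: A=0 B=0 C=1 D=0 ZF=1 PC=8 HALTED
Total instructions executed: 9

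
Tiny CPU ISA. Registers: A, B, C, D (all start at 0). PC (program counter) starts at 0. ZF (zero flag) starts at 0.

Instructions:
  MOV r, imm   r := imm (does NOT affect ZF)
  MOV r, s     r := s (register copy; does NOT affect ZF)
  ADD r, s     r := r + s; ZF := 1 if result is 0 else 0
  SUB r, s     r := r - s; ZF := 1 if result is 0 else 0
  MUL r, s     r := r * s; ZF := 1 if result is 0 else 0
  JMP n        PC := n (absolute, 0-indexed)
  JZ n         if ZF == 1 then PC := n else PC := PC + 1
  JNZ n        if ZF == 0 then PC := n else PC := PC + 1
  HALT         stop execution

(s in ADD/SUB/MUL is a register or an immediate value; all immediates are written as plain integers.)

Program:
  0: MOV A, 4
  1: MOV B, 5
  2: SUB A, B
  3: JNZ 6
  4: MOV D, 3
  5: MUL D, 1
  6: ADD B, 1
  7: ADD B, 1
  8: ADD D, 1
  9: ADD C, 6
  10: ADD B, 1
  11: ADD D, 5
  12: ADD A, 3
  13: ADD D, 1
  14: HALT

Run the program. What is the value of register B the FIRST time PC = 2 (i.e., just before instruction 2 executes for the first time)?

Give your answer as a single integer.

Step 1: PC=0 exec 'MOV A, 4'. After: A=4 B=0 C=0 D=0 ZF=0 PC=1
Step 2: PC=1 exec 'MOV B, 5'. After: A=4 B=5 C=0 D=0 ZF=0 PC=2
First time PC=2: B=5

5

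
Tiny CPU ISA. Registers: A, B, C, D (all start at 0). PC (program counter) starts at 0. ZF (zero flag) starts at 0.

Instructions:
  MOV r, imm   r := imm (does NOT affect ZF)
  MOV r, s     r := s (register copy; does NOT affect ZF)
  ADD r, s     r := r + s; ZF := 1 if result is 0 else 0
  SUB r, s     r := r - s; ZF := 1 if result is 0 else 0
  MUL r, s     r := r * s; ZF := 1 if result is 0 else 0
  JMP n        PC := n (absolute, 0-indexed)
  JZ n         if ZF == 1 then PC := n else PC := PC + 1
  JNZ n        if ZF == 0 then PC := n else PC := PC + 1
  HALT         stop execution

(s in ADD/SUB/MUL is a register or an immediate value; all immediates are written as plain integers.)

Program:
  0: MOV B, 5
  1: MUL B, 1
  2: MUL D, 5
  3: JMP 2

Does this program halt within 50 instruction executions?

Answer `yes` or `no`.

Answer: no

Derivation:
Step 1: PC=0 exec 'MOV B, 5'. After: A=0 B=5 C=0 D=0 ZF=0 PC=1
Step 2: PC=1 exec 'MUL B, 1'. After: A=0 B=5 C=0 D=0 ZF=0 PC=2
Step 3: PC=2 exec 'MUL D, 5'. After: A=0 B=5 C=0 D=0 ZF=1 PC=3
Step 4: PC=3 exec 'JMP 2'. After: A=0 B=5 C=0 D=0 ZF=1 PC=2
Step 5: PC=2 exec 'MUL D, 5'. After: A=0 B=5 C=0 D=0 ZF=1 PC=3
State after step 5 equals state after step 3: the program is in a cycle of length 2 and will never halt.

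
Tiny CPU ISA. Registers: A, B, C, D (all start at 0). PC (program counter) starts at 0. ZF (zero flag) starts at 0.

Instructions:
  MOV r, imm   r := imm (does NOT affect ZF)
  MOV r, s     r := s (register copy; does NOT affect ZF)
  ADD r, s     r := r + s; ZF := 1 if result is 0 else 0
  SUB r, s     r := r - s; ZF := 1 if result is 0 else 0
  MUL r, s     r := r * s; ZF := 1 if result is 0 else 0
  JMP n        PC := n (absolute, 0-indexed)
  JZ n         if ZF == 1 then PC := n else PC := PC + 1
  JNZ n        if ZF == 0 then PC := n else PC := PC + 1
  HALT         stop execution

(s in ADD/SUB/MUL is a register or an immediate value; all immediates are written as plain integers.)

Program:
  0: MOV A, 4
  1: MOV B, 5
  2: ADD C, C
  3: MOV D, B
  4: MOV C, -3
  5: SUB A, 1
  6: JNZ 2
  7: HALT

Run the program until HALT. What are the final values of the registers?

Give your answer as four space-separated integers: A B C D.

Answer: 0 5 -3 5

Derivation:
Step 1: PC=0 exec 'MOV A, 4'. After: A=4 B=0 C=0 D=0 ZF=0 PC=1
Step 2: PC=1 exec 'MOV B, 5'. After: A=4 B=5 C=0 D=0 ZF=0 PC=2
Step 3: PC=2 exec 'ADD C, C'. After: A=4 B=5 C=0 D=0 ZF=1 PC=3
Step 4: PC=3 exec 'MOV D, B'. After: A=4 B=5 C=0 D=5 ZF=1 PC=4
Step 5: PC=4 exec 'MOV C, -3'. After: A=4 B=5 C=-3 D=5 ZF=1 PC=5
Step 6: PC=5 exec 'SUB A, 1'. After: A=3 B=5 C=-3 D=5 ZF=0 PC=6
Step 7: PC=6 exec 'JNZ 2'. After: A=3 B=5 C=-3 D=5 ZF=0 PC=2
Step 8: PC=2 exec 'ADD C, C'. After: A=3 B=5 C=-6 D=5 ZF=0 PC=3
Step 9: PC=3 exec 'MOV D, B'. After: A=3 B=5 C=-6 D=5 ZF=0 PC=4
Step 10: PC=4 exec 'MOV C, -3'. After: A=3 B=5 C=-3 D=5 ZF=0 PC=5
Step 11: PC=5 exec 'SUB A, 1'. After: A=2 B=5 C=-3 D=5 ZF=0 PC=6
Step 12: PC=6 exec 'JNZ 2'. After: A=2 B=5 C=-3 D=5 ZF=0 PC=2
Step 13: PC=2 exec 'ADD C, C'. After: A=2 B=5 C=-6 D=5 ZF=0 PC=3
Step 14: PC=3 exec 'MOV D, B'. After: A=2 B=5 C=-6 D=5 ZF=0 PC=4
Step 15: PC=4 exec 'MOV C, -3'. After: A=2 B=5 C=-3 D=5 ZF=0 PC=5
Step 16: PC=5 exec 'SUB A, 1'. After: A=1 B=5 C=-3 D=5 ZF=0 PC=6
Step 17: PC=6 exec 'JNZ 2'. After: A=1 B=5 C=-3 D=5 ZF=0 PC=2
Step 18: PC=2 exec 'ADD C, C'. After: A=1 B=5 C=-6 D=5 ZF=0 PC=3
Step 19: PC=3 exec 'MOV D, B'. After: A=1 B=5 C=-6 D=5 ZF=0 PC=4
Step 20: PC=4 exec 'MOV C, -3'. After: A=1 B=5 C=-3 D=5 ZF=0 PC=5
Step 21: PC=5 exec 'SUB A, 1'. After: A=0 B=5 C=-3 D=5 ZF=1 PC=6
Step 22: PC=6 exec 'JNZ 2'. After: A=0 B=5 C=-3 D=5 ZF=1 PC=7
Step 23: PC=7 exec 'HALT'. After: A=0 B=5 C=-3 D=5 ZF=1 PC=7 HALTED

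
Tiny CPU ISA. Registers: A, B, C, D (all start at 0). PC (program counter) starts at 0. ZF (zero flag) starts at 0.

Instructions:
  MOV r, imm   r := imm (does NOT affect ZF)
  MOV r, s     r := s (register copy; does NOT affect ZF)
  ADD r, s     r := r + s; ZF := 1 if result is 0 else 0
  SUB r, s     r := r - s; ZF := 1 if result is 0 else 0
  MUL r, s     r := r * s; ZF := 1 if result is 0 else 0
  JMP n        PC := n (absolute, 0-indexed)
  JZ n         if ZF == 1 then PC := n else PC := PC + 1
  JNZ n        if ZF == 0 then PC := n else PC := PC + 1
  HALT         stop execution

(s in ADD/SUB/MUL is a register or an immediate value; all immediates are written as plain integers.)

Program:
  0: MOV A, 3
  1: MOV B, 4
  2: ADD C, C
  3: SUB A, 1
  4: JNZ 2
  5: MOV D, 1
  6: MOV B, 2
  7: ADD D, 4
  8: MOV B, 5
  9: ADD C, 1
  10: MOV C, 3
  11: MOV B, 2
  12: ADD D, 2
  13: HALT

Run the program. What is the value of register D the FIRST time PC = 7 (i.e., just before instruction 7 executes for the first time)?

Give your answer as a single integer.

Step 1: PC=0 exec 'MOV A, 3'. After: A=3 B=0 C=0 D=0 ZF=0 PC=1
Step 2: PC=1 exec 'MOV B, 4'. After: A=3 B=4 C=0 D=0 ZF=0 PC=2
Step 3: PC=2 exec 'ADD C, C'. After: A=3 B=4 C=0 D=0 ZF=1 PC=3
Step 4: PC=3 exec 'SUB A, 1'. After: A=2 B=4 C=0 D=0 ZF=0 PC=4
Step 5: PC=4 exec 'JNZ 2'. After: A=2 B=4 C=0 D=0 ZF=0 PC=2
Step 6: PC=2 exec 'ADD C, C'. After: A=2 B=4 C=0 D=0 ZF=1 PC=3
Step 7: PC=3 exec 'SUB A, 1'. After: A=1 B=4 C=0 D=0 ZF=0 PC=4
Step 8: PC=4 exec 'JNZ 2'. After: A=1 B=4 C=0 D=0 ZF=0 PC=2
Step 9: PC=2 exec 'ADD C, C'. After: A=1 B=4 C=0 D=0 ZF=1 PC=3
Step 10: PC=3 exec 'SUB A, 1'. After: A=0 B=4 C=0 D=0 ZF=1 PC=4
Step 11: PC=4 exec 'JNZ 2'. After: A=0 B=4 C=0 D=0 ZF=1 PC=5
Step 12: PC=5 exec 'MOV D, 1'. After: A=0 B=4 C=0 D=1 ZF=1 PC=6
Step 13: PC=6 exec 'MOV B, 2'. After: A=0 B=2 C=0 D=1 ZF=1 PC=7
First time PC=7: D=1

1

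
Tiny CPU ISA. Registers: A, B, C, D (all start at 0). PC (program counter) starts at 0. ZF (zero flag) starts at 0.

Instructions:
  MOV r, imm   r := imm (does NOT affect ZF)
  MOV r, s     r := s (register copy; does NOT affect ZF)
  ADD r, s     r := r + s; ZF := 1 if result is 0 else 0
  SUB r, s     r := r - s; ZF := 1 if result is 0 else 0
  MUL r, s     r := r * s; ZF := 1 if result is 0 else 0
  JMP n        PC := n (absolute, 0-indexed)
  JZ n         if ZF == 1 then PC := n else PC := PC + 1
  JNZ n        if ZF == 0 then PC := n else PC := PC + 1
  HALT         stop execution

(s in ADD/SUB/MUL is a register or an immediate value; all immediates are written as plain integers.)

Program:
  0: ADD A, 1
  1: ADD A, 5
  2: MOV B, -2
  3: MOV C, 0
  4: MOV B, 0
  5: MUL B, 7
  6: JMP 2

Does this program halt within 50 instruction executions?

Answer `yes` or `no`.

Answer: no

Derivation:
Step 1: PC=0 exec 'ADD A, 1'. After: A=1 B=0 C=0 D=0 ZF=0 PC=1
Step 2: PC=1 exec 'ADD A, 5'. After: A=6 B=0 C=0 D=0 ZF=0 PC=2
Step 3: PC=2 exec 'MOV B, -2'. After: A=6 B=-2 C=0 D=0 ZF=0 PC=3
Step 4: PC=3 exec 'MOV C, 0'. After: A=6 B=-2 C=0 D=0 ZF=0 PC=4
Step 5: PC=4 exec 'MOV B, 0'. After: A=6 B=0 C=0 D=0 ZF=0 PC=5
Step 6: PC=5 exec 'MUL B, 7'. After: A=6 B=0 C=0 D=0 ZF=1 PC=6
Step 7: PC=6 exec 'JMP 2'. After: A=6 B=0 C=0 D=0 ZF=1 PC=2
Step 8: PC=2 exec 'MOV B, -2'. After: A=6 B=-2 C=0 D=0 ZF=1 PC=3
Step 9: PC=3 exec 'MOV C, 0'. After: A=6 B=-2 C=0 D=0 ZF=1 PC=4
Step 10: PC=4 exec 'MOV B, 0'. After: A=6 B=0 C=0 D=0 ZF=1 PC=5
Step 11: PC=5 exec 'MUL B, 7'. After: A=6 B=0 C=0 D=0 ZF=1 PC=6
State after step 11 equals state after step 6: the program is in a cycle of length 5 and will never halt.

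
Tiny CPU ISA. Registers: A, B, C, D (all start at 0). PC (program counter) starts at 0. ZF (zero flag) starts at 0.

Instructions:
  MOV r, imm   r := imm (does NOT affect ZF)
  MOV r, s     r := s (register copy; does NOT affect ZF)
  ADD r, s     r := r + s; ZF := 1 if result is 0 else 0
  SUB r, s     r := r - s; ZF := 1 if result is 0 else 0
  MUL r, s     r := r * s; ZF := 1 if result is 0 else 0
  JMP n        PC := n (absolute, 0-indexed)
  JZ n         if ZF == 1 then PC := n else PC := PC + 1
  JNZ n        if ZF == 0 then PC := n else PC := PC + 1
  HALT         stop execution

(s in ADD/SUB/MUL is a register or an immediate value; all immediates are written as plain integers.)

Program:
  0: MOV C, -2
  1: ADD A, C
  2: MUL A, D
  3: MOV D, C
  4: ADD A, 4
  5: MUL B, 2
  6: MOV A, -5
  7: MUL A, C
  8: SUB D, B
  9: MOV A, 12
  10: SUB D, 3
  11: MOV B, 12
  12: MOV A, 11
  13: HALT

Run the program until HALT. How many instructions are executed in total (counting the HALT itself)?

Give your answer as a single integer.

Step 1: PC=0 exec 'MOV C, -2'. After: A=0 B=0 C=-2 D=0 ZF=0 PC=1
Step 2: PC=1 exec 'ADD A, C'. After: A=-2 B=0 C=-2 D=0 ZF=0 PC=2
Step 3: PC=2 exec 'MUL A, D'. After: A=0 B=0 C=-2 D=0 ZF=1 PC=3
Step 4: PC=3 exec 'MOV D, C'. After: A=0 B=0 C=-2 D=-2 ZF=1 PC=4
Step 5: PC=4 exec 'ADD A, 4'. After: A=4 B=0 C=-2 D=-2 ZF=0 PC=5
Step 6: PC=5 exec 'MUL B, 2'. After: A=4 B=0 C=-2 D=-2 ZF=1 PC=6
Step 7: PC=6 exec 'MOV A, -5'. After: A=-5 B=0 C=-2 D=-2 ZF=1 PC=7
Step 8: PC=7 exec 'MUL A, C'. After: A=10 B=0 C=-2 D=-2 ZF=0 PC=8
Step 9: PC=8 exec 'SUB D, B'. After: A=10 B=0 C=-2 D=-2 ZF=0 PC=9
Step 10: PC=9 exec 'MOV A, 12'. After: A=12 B=0 C=-2 D=-2 ZF=0 PC=10
Step 11: PC=10 exec 'SUB D, 3'. After: A=12 B=0 C=-2 D=-5 ZF=0 PC=11
Step 12: PC=11 exec 'MOV B, 12'. After: A=12 B=12 C=-2 D=-5 ZF=0 PC=12
Step 13: PC=12 exec 'MOV A, 11'. After: A=11 B=12 C=-2 D=-5 ZF=0 PC=13
Step 14: PC=13 exec 'HALT'. After: A=11 B=12 C=-2 D=-5 ZF=0 PC=13 HALTED
Total instructions executed: 14

Answer: 14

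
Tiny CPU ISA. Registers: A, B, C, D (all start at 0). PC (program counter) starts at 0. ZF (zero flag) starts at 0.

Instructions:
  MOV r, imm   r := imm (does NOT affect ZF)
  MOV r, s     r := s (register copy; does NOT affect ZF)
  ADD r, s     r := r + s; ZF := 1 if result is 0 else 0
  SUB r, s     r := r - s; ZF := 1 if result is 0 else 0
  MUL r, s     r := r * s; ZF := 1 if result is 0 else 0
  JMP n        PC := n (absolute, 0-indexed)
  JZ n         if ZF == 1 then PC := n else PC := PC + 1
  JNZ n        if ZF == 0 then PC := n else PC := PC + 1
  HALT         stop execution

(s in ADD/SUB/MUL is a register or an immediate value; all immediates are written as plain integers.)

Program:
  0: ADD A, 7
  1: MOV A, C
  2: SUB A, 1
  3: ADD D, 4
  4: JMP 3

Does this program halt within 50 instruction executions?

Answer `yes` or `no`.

Step 1: PC=0 exec 'ADD A, 7'. After: A=7 B=0 C=0 D=0 ZF=0 PC=1
Step 2: PC=1 exec 'MOV A, C'. After: A=0 B=0 C=0 D=0 ZF=0 PC=2
Step 3: PC=2 exec 'SUB A, 1'. After: A=-1 B=0 C=0 D=0 ZF=0 PC=3
Step 4: PC=3 exec 'ADD D, 4'. After: A=-1 B=0 C=0 D=4 ZF=0 PC=4
Step 5: PC=4 exec 'JMP 3'. After: A=-1 B=0 C=0 D=4 ZF=0 PC=3
Step 6: PC=3 exec 'ADD D, 4'. After: A=-1 B=0 C=0 D=8 ZF=0 PC=4
Step 7: PC=4 exec 'JMP 3'. After: A=-1 B=0 C=0 D=8 ZF=0 PC=3
Step 8: PC=3 exec 'ADD D, 4'. After: A=-1 B=0 C=0 D=12 ZF=0 PC=4
Step 9: PC=4 exec 'JMP 3'. After: A=-1 B=0 C=0 D=12 ZF=0 PC=3
Step 10: PC=3 exec 'ADD D, 4'. After: A=-1 B=0 C=0 D=16 ZF=0 PC=4
Step 11: PC=4 exec 'JMP 3'. After: A=-1 B=0 C=0 D=16 ZF=0 PC=3
Step 12: PC=3 exec 'ADD D, 4'. After: A=-1 B=0 C=0 D=20 ZF=0 PC=4
Step 13: PC=4 exec 'JMP 3'. After: A=-1 B=0 C=0 D=20 ZF=0 PC=3
Step 14: PC=3 exec 'ADD D, 4'. After: A=-1 B=0 C=0 D=24 ZF=0 PC=4
Step 15: PC=4 exec 'JMP 3'. After: A=-1 B=0 C=0 D=24 ZF=0 PC=3
After 50 steps: not halted. PC revisits the same instructions with no path to HALT; will never halt.

Answer: no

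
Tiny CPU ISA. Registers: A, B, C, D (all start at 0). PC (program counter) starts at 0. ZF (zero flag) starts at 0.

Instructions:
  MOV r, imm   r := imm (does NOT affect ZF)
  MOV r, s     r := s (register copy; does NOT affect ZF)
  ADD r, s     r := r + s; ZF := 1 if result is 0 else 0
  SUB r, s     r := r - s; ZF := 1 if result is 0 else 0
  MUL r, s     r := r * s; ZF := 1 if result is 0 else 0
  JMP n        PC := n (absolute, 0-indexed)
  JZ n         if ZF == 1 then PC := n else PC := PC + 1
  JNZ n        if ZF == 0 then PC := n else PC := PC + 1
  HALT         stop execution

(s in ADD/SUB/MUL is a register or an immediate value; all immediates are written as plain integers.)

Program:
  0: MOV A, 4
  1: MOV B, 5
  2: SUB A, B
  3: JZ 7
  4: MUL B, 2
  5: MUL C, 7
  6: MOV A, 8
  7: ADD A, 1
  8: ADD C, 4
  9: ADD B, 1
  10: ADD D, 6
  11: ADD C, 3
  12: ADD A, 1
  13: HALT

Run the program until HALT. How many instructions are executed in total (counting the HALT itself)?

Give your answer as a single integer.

Answer: 14

Derivation:
Step 1: PC=0 exec 'MOV A, 4'. After: A=4 B=0 C=0 D=0 ZF=0 PC=1
Step 2: PC=1 exec 'MOV B, 5'. After: A=4 B=5 C=0 D=0 ZF=0 PC=2
Step 3: PC=2 exec 'SUB A, B'. After: A=-1 B=5 C=0 D=0 ZF=0 PC=3
Step 4: PC=3 exec 'JZ 7'. After: A=-1 B=5 C=0 D=0 ZF=0 PC=4
Step 5: PC=4 exec 'MUL B, 2'. After: A=-1 B=10 C=0 D=0 ZF=0 PC=5
Step 6: PC=5 exec 'MUL C, 7'. After: A=-1 B=10 C=0 D=0 ZF=1 PC=6
Step 7: PC=6 exec 'MOV A, 8'. After: A=8 B=10 C=0 D=0 ZF=1 PC=7
Step 8: PC=7 exec 'ADD A, 1'. After: A=9 B=10 C=0 D=0 ZF=0 PC=8
Step 9: PC=8 exec 'ADD C, 4'. After: A=9 B=10 C=4 D=0 ZF=0 PC=9
Step 10: PC=9 exec 'ADD B, 1'. After: A=9 B=11 C=4 D=0 ZF=0 PC=10
Step 11: PC=10 exec 'ADD D, 6'. After: A=9 B=11 C=4 D=6 ZF=0 PC=11
Step 12: PC=11 exec 'ADD C, 3'. After: A=9 B=11 C=7 D=6 ZF=0 PC=12
Step 13: PC=12 exec 'ADD A, 1'. After: A=10 B=11 C=7 D=6 ZF=0 PC=13
Step 14: PC=13 exec 'HALT'. After: A=10 B=11 C=7 D=6 ZF=0 PC=13 HALTED
Total instructions executed: 14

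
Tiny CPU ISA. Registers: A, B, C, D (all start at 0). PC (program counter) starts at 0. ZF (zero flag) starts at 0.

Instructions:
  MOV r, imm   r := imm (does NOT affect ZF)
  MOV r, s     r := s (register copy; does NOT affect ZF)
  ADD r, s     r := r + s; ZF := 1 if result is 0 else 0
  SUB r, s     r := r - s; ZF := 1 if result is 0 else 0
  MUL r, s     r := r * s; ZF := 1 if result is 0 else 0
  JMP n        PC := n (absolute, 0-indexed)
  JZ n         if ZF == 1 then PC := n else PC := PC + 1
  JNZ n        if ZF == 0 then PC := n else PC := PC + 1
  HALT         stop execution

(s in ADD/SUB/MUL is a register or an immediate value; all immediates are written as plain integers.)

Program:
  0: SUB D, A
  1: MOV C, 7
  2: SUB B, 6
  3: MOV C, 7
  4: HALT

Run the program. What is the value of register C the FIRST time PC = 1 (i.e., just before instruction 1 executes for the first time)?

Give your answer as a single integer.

Step 1: PC=0 exec 'SUB D, A'. After: A=0 B=0 C=0 D=0 ZF=1 PC=1
First time PC=1: C=0

0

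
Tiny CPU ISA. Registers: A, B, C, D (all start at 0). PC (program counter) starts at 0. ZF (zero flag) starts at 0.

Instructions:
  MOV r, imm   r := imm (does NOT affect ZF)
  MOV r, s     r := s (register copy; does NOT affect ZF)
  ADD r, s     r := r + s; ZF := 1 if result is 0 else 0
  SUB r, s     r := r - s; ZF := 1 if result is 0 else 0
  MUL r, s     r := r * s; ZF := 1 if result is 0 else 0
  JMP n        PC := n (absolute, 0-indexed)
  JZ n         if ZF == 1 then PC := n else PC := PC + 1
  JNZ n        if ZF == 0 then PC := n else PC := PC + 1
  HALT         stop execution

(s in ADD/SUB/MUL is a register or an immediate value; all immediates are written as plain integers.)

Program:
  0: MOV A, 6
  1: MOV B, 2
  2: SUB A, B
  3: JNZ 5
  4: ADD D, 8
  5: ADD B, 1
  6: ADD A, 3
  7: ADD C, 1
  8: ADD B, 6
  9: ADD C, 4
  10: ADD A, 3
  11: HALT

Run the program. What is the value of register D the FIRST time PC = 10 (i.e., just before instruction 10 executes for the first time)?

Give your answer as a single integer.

Step 1: PC=0 exec 'MOV A, 6'. After: A=6 B=0 C=0 D=0 ZF=0 PC=1
Step 2: PC=1 exec 'MOV B, 2'. After: A=6 B=2 C=0 D=0 ZF=0 PC=2
Step 3: PC=2 exec 'SUB A, B'. After: A=4 B=2 C=0 D=0 ZF=0 PC=3
Step 4: PC=3 exec 'JNZ 5'. After: A=4 B=2 C=0 D=0 ZF=0 PC=5
Step 5: PC=5 exec 'ADD B, 1'. After: A=4 B=3 C=0 D=0 ZF=0 PC=6
Step 6: PC=6 exec 'ADD A, 3'. After: A=7 B=3 C=0 D=0 ZF=0 PC=7
Step 7: PC=7 exec 'ADD C, 1'. After: A=7 B=3 C=1 D=0 ZF=0 PC=8
Step 8: PC=8 exec 'ADD B, 6'. After: A=7 B=9 C=1 D=0 ZF=0 PC=9
Step 9: PC=9 exec 'ADD C, 4'. After: A=7 B=9 C=5 D=0 ZF=0 PC=10
First time PC=10: D=0

0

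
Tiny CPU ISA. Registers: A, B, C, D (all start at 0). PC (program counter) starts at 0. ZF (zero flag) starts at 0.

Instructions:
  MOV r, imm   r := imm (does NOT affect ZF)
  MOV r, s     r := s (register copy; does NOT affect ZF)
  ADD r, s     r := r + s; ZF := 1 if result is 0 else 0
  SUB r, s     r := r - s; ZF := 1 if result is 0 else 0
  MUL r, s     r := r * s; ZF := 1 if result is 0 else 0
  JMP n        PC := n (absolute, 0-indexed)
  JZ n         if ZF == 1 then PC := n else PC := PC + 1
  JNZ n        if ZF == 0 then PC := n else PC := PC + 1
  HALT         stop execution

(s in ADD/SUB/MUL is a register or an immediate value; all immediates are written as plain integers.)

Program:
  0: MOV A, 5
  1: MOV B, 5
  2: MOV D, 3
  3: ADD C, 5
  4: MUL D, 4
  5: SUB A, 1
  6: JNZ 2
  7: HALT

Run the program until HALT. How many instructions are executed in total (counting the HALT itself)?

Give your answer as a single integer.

Step 1: PC=0 exec 'MOV A, 5'. After: A=5 B=0 C=0 D=0 ZF=0 PC=1
Step 2: PC=1 exec 'MOV B, 5'. After: A=5 B=5 C=0 D=0 ZF=0 PC=2
Step 3: PC=2 exec 'MOV D, 3'. After: A=5 B=5 C=0 D=3 ZF=0 PC=3
Step 4: PC=3 exec 'ADD C, 5'. After: A=5 B=5 C=5 D=3 ZF=0 PC=4
Step 5: PC=4 exec 'MUL D, 4'. After: A=5 B=5 C=5 D=12 ZF=0 PC=5
Step 6: PC=5 exec 'SUB A, 1'. After: A=4 B=5 C=5 D=12 ZF=0 PC=6
Step 7: PC=6 exec 'JNZ 2'. After: A=4 B=5 C=5 D=12 ZF=0 PC=2
Step 8: PC=2 exec 'MOV D, 3'. After: A=4 B=5 C=5 D=3 ZF=0 PC=3
Step 9: PC=3 exec 'ADD C, 5'. After: A=4 B=5 C=10 D=3 ZF=0 PC=4
Step 10: PC=4 exec 'MUL D, 4'. After: A=4 B=5 C=10 D=12 ZF=0 PC=5
Step 11: PC=5 exec 'SUB A, 1'. After: A=3 B=5 C=10 D=12 ZF=0 PC=6
Step 12: PC=6 exec 'JNZ 2'. After: A=3 B=5 C=10 D=12 ZF=0 PC=2
Step 13: PC=2 exec 'MOV D, 3'. After: A=3 B=5 C=10 D=3 ZF=0 PC=3
Step 14: PC=3 exec 'ADD C, 5'. After: A=3 B=5 C=15 D=3 ZF=0 PC=4
Step 15: PC=4 exec 'MUL D, 4'. After: A=3 B=5 C=15 D=12 ZF=0 PC=5
Step 16: PC=5 exec 'SUB A, 1'. After: A=2 B=5 C=15 D=12 ZF=0 PC=6
Step 17: PC=6 exec 'JNZ 2'. After: A=2 B=5 C=15 D=12 ZF=0 PC=2
Step 18: PC=2 exec 'MOV D, 3'. After: A=2 B=5 C=15 D=3 ZF=0 PC=3
Step 19: PC=3 exec 'ADD C, 5'. After: A=2 B=5 C=20 D=3 ZF=0 PC=4
Step 20: PC=4 exec 'MUL D, 4'. After: A=2 B=5 C=20 D=12 ZF=0 PC=5
Step 21: PC=5 exec 'SUB A, 1'. After: A=1 B=5 C=20 D=12 ZF=0 PC=6
Step 22: PC=6 exec 'JNZ 2'. After: A=1 B=5 C=20 D=12 ZF=0 PC=2
Step 23: PC=2 exec 'MOV D, 3'. After: A=1 B=5 C=20 D=3 ZF=0 PC=3
Step 24: PC=3 exec 'ADD C, 5'. After: A=1 B=5 C=25 D=3 ZF=0 PC=4
Step 25: PC=4 exec 'MUL D, 4'. After: A=1 B=5 C=25 D=12 ZF=0 PC=5
Step 26: PC=5 exec 'SUB A, 1'. After: A=0 B=5 C=25 D=12 ZF=1 PC=6
Step 27: PC=6 exec 'JNZ 2'. After: A=0 B=5 C=25 D=12 ZF=1 PC=7
Step 28: PC=7 exec 'HALT'. After: A=0 B=5 C=25 D=12 ZF=1 PC=7 HALTED
Total instructions executed: 28

Answer: 28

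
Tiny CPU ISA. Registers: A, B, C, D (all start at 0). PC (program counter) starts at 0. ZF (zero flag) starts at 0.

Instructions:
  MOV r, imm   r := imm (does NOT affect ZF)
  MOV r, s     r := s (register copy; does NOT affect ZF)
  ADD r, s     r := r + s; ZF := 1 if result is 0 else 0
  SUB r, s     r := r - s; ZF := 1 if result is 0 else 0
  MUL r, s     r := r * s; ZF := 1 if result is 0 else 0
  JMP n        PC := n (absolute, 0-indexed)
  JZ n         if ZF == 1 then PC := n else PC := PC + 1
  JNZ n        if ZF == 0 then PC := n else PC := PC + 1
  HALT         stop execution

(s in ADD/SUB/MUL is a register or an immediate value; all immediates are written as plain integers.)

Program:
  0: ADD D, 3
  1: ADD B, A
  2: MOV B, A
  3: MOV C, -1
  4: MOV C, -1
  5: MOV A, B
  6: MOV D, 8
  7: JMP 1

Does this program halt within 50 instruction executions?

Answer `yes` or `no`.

Step 1: PC=0 exec 'ADD D, 3'. After: A=0 B=0 C=0 D=3 ZF=0 PC=1
Step 2: PC=1 exec 'ADD B, A'. After: A=0 B=0 C=0 D=3 ZF=1 PC=2
Step 3: PC=2 exec 'MOV B, A'. After: A=0 B=0 C=0 D=3 ZF=1 PC=3
Step 4: PC=3 exec 'MOV C, -1'. After: A=0 B=0 C=-1 D=3 ZF=1 PC=4
Step 5: PC=4 exec 'MOV C, -1'. After: A=0 B=0 C=-1 D=3 ZF=1 PC=5
Step 6: PC=5 exec 'MOV A, B'. After: A=0 B=0 C=-1 D=3 ZF=1 PC=6
Step 7: PC=6 exec 'MOV D, 8'. After: A=0 B=0 C=-1 D=8 ZF=1 PC=7
Step 8: PC=7 exec 'JMP 1'. After: A=0 B=0 C=-1 D=8 ZF=1 PC=1
Step 9: PC=1 exec 'ADD B, A'. After: A=0 B=0 C=-1 D=8 ZF=1 PC=2
Step 10: PC=2 exec 'MOV B, A'. After: A=0 B=0 C=-1 D=8 ZF=1 PC=3
Step 11: PC=3 exec 'MOV C, -1'. After: A=0 B=0 C=-1 D=8 ZF=1 PC=4
Step 12: PC=4 exec 'MOV C, -1'. After: A=0 B=0 C=-1 D=8 ZF=1 PC=5
Step 13: PC=5 exec 'MOV A, B'. After: A=0 B=0 C=-1 D=8 ZF=1 PC=6
Step 14: PC=6 exec 'MOV D, 8'. After: A=0 B=0 C=-1 D=8 ZF=1 PC=7
State after step 14 equals state after step 7: the program is in a cycle of length 7 and will never halt.

Answer: no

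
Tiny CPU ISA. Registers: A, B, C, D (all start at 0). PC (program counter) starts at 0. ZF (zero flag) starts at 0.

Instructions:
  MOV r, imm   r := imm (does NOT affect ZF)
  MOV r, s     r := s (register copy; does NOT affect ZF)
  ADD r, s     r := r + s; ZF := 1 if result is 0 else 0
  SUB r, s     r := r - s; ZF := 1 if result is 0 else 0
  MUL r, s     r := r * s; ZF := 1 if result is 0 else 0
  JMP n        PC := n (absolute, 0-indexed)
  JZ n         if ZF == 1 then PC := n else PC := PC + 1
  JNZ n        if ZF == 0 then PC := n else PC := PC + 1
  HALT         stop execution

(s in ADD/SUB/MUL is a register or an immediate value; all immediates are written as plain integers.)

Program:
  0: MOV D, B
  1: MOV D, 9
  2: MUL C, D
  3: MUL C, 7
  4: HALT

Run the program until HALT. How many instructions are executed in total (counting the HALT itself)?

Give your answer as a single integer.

Answer: 5

Derivation:
Step 1: PC=0 exec 'MOV D, B'. After: A=0 B=0 C=0 D=0 ZF=0 PC=1
Step 2: PC=1 exec 'MOV D, 9'. After: A=0 B=0 C=0 D=9 ZF=0 PC=2
Step 3: PC=2 exec 'MUL C, D'. After: A=0 B=0 C=0 D=9 ZF=1 PC=3
Step 4: PC=3 exec 'MUL C, 7'. After: A=0 B=0 C=0 D=9 ZF=1 PC=4
Step 5: PC=4 exec 'HALT'. After: A=0 B=0 C=0 D=9 ZF=1 PC=4 HALTED
Total instructions executed: 5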